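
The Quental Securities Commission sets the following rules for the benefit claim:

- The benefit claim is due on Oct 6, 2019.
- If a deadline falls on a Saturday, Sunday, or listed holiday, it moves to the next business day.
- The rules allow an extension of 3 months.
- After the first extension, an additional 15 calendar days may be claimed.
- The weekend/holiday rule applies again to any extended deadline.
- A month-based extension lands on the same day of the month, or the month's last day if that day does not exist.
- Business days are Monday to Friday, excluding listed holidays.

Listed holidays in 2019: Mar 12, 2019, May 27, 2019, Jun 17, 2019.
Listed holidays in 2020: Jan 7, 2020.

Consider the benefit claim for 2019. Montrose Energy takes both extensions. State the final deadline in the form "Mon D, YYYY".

Start from the fixed due date, Oct 6, 2019.
Oct 6, 2019 is a Sunday; the next business day is Oct 7, 2019 (Monday).
The 3 months extension carries Oct 7, 2019 to Jan 7, 2020.
Jan 7, 2020 falls on a listed holiday. Rolling to the next business day gives Jan 8, 2020, a Wednesday.
Add the 15 calendar-day extension to Jan 8, 2020: Jan 23, 2020.
Jan 23, 2020 falls on a Thursday, which is a business day, so no adjustment is needed.
Final deadline: Jan 23, 2020.

Jan 23, 2020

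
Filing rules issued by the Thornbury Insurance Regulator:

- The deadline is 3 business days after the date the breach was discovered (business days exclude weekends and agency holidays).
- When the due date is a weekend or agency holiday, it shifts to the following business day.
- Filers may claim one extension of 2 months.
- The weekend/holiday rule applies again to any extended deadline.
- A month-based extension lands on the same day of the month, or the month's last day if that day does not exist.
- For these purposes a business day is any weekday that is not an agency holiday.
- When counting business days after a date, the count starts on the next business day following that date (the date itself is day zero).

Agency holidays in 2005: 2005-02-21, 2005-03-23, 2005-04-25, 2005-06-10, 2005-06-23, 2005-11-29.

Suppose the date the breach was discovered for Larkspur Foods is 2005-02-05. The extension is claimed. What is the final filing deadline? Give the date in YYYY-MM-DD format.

2005-04-11

3 business days after 2005-02-05, excluding weekends and holidays, is 2005-02-09.
2005-02-09 is a Wednesday and not a listed holiday, so it stands.
The 2 months extension carries 2005-02-09 to 2005-04-09.
2005-04-09 falls on a Saturday. Rolling to the next business day gives 2005-04-11, a Monday.
So the filing is due 2005-04-11.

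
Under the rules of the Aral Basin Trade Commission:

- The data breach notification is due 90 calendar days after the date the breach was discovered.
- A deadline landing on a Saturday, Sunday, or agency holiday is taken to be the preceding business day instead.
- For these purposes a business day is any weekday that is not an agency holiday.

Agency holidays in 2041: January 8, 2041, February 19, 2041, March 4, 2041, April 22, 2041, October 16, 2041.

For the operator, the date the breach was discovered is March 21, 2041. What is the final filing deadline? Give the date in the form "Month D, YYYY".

Adding 90 calendar days to March 21, 2041 gives June 19, 2041.
June 19, 2041 falls on a Wednesday, which is a business day, so no adjustment is needed.
So the filing is due June 19, 2041.

June 19, 2041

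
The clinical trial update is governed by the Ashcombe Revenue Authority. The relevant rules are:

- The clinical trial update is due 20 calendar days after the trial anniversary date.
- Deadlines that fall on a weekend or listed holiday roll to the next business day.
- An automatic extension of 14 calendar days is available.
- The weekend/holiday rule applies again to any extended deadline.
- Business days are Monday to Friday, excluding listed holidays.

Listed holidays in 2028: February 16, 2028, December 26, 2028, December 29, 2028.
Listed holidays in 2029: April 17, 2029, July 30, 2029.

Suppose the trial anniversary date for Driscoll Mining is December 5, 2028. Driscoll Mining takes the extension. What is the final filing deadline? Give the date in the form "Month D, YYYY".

Trigger date December 5, 2028 + 20 calendar days = December 25, 2028.
December 25, 2028 falls on a Monday, which is a business day, so no adjustment is needed.
The 14-calendar-day extension moves the deadline from December 25, 2028 to January 8, 2029.
January 8, 2029 (Monday) is already a business day.
So the filing is due January 8, 2029.

January 8, 2029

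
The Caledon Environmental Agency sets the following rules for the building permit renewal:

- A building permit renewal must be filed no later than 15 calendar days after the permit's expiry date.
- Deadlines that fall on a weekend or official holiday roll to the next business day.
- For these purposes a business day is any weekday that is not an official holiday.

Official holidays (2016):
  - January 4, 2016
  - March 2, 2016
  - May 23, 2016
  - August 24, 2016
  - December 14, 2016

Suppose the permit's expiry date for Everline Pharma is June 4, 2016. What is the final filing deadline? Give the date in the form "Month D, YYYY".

15 calendar days after June 4, 2016 is June 19, 2016.
June 19, 2016 falls on a Sunday. Rolling to the next business day gives June 20, 2016, a Monday.
Deadline: June 20, 2016.

June 20, 2016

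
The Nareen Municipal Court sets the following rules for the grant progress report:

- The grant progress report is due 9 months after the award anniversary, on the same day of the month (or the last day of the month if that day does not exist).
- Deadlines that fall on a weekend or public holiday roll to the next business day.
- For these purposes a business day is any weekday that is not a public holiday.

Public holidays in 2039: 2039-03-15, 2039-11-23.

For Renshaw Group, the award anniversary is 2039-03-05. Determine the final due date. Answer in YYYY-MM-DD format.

9 months from 2039-03-05 is 2039-12-05.
2039-12-05 (Monday) is already a business day.
Deadline: 2039-12-05.

2039-12-05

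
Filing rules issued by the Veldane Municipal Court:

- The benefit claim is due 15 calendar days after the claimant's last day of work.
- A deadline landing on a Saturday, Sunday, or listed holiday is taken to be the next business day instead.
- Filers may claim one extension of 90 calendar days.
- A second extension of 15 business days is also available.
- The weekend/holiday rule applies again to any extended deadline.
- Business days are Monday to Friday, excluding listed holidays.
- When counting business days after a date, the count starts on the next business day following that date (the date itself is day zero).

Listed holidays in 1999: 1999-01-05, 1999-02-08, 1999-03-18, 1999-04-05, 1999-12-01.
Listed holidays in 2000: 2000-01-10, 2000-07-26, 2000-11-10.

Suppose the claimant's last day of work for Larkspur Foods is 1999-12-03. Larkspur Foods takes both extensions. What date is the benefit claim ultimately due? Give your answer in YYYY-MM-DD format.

2000-04-10

Trigger date 1999-12-03 + 15 calendar days = 1999-12-18.
1999-12-18 is a Saturday, so it moves to the next business day, 1999-12-20 (Monday).
Applying the 90-calendar-day extension: 1999-12-20 + 90 days = 2000-03-19.
2000-03-19 is a Sunday, so it moves to the next business day, 2000-03-20 (Monday).
Counting 15 further business days from 2000-03-20 reaches 2000-04-10.
Since 2000-04-10 is a Monday and not a holiday, the date is unchanged.
Deadline: 2000-04-10.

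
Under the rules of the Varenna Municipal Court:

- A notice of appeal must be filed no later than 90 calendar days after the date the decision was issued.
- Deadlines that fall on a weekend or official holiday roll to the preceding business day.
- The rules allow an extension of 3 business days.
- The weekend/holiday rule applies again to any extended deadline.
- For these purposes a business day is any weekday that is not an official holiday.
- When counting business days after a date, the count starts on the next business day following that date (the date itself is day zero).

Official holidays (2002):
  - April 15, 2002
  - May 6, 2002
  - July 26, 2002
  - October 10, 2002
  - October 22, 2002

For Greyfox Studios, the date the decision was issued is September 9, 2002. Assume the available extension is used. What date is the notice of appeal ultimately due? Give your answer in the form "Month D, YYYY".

December 11, 2002

Adding 90 calendar days to September 9, 2002 gives December 8, 2002.
December 8, 2002 falls on a Sunday. Rolling to the preceding business day gives December 6, 2002, a Friday.
Applying the 3-business-day extension: 3 business days after December 6, 2002 is December 11, 2002.
December 11, 2002 falls on a Wednesday, which is a business day, so no adjustment is needed.
Final deadline: December 11, 2002.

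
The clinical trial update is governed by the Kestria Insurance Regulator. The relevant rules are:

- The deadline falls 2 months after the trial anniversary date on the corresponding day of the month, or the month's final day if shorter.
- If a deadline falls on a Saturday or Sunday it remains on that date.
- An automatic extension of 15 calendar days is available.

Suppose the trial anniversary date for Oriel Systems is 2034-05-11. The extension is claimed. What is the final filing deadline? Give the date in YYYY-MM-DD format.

2 months after 2034-05-11, on the same day of the month, is 2034-07-11.
2034-07-11 falls on a Tuesday. The rules make no weekend/holiday allowance, so it remains 2034-07-11.
Applying the 15-calendar-day extension: 2034-07-11 + 15 days = 2034-07-26.
No adjustment is made for weekends or holidays, so 2034-07-26 stands.
So the filing is due 2034-07-26.

2034-07-26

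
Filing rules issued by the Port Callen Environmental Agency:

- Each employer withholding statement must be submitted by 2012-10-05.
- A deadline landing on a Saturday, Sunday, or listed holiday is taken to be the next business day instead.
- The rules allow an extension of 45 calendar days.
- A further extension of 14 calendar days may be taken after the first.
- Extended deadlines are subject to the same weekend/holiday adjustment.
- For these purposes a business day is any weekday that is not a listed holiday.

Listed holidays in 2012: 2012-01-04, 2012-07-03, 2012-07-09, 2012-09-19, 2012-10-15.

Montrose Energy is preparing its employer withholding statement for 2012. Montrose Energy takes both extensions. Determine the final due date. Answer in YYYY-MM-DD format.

The stated deadline is 2012-10-05.
2012-10-05 is a Friday and not a listed holiday, so it stands.
The 45-calendar-day extension moves the deadline from 2012-10-05 to 2012-11-19.
Since 2012-11-19 is a Monday and not a holiday, the date is unchanged.
The 14-calendar-day extension moves the deadline from 2012-11-19 to 2012-12-03.
2012-12-03 falls on a Monday, which is a business day, so no adjustment is needed.
Deadline: 2012-12-03.

2012-12-03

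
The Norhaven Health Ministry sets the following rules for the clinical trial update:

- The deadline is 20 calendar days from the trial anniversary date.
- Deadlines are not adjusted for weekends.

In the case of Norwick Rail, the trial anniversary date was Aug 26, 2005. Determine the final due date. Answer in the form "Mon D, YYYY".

20 calendar days after Aug 26, 2005 is Sep 15, 2005.
No adjustment is made for weekends or holidays, so Sep 15, 2005 stands.
Final deadline: Sep 15, 2005.

Sep 15, 2005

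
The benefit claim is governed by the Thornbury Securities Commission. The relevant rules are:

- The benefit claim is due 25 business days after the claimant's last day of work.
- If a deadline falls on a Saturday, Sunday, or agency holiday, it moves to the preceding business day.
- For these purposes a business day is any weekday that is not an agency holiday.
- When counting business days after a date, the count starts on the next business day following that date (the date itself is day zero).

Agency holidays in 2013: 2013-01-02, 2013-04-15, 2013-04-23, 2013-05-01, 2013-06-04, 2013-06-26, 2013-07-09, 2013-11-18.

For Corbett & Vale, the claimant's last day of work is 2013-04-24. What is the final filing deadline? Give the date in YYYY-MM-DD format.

2013-05-30

25 business days after 2013-04-24, excluding weekends and holidays, is 2013-05-30.
2013-05-30 falls on a Thursday, which is a business day, so no adjustment is needed.
Deadline: 2013-05-30.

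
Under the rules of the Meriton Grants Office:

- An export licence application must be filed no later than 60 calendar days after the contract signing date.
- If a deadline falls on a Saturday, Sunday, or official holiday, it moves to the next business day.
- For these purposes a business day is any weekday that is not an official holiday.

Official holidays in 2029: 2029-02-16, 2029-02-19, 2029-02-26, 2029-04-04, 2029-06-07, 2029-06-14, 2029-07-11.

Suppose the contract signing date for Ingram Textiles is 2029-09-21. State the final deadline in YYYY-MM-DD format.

From 2029-09-21, 60 calendar days later is 2029-11-20.
Since 2029-11-20 is a Tuesday and not a holiday, the date is unchanged.
Final deadline: 2029-11-20.

2029-11-20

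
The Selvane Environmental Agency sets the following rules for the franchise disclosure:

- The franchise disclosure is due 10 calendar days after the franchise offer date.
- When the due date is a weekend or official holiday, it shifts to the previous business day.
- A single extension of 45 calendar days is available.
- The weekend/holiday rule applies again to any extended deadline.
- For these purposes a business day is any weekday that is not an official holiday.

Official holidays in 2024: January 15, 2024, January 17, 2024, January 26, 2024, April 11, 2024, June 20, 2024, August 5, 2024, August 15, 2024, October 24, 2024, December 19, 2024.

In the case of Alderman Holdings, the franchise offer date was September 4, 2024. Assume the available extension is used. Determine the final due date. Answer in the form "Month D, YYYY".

October 28, 2024

From September 4, 2024, 10 calendar days later is September 14, 2024.
Because September 14, 2024 is a Saturday, the deadline becomes September 13, 2024 (Friday).
The 45-calendar-day extension moves the deadline from September 13, 2024 to October 28, 2024.
October 28, 2024 (Monday) is already a business day.
So the filing is due October 28, 2024.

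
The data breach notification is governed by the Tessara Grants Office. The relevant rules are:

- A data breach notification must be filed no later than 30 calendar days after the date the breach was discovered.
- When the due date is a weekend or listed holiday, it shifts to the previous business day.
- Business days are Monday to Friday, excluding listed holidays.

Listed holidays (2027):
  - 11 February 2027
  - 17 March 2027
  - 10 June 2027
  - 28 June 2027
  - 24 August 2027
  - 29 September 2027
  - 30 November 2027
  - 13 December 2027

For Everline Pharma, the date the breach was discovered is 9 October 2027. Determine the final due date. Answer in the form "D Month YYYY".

Adding 30 calendar days to 9 October 2027 gives 8 November 2027.
8 November 2027 (Monday) is already a business day.
The final due date is 8 November 2027.

8 November 2027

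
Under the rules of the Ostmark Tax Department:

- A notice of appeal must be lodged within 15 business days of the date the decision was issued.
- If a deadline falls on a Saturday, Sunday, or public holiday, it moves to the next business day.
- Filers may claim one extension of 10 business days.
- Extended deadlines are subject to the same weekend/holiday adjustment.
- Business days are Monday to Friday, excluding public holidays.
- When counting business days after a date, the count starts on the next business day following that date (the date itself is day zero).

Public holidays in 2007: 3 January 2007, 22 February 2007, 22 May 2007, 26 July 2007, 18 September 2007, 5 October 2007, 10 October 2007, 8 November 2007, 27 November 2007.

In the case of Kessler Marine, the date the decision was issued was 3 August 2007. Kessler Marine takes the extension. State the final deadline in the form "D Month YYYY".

7 September 2007

15 business days after 3 August 2007, excluding weekends and holidays, is 24 August 2007.
Since 24 August 2007 is a Friday and not a holiday, the date is unchanged.
Applying the 10-business-day extension: 10 business days after 24 August 2007 is 7 September 2007.
Since 7 September 2007 is a Friday and not a holiday, the date is unchanged.
So the filing is due 7 September 2007.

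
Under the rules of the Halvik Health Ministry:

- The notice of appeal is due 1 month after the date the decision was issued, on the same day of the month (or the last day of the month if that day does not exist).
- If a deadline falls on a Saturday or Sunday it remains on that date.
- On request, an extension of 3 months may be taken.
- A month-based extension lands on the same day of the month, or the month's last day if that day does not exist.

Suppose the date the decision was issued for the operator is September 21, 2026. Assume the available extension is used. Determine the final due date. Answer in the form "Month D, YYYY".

1 month after September 21, 2026, on the same day of the month, is October 21, 2026.
No adjustment is made for weekends or holidays, so October 21, 2026 stands.
Add 3 months to October 21, 2026: January 21, 2027.
No adjustment is made for weekends or holidays, so January 21, 2027 stands.
The final due date is January 21, 2027.

January 21, 2027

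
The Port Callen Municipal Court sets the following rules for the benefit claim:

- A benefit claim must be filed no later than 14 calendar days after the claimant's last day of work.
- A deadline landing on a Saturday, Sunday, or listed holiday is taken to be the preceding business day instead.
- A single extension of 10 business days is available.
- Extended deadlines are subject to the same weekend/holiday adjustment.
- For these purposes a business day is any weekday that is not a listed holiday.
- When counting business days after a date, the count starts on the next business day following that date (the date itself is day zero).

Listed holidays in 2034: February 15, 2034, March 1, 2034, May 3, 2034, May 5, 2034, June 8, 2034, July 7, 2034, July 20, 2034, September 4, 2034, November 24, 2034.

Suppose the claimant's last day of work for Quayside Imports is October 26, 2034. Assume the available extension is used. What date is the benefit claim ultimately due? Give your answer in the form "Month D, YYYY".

November 23, 2034

14 calendar days after October 26, 2034 is November 9, 2034.
November 9, 2034 (Thursday) is already a business day.
The 10-business-day extension runs from November 9, 2034 to November 23, 2034.
November 23, 2034 (Thursday) is already a business day.
So the filing is due November 23, 2034.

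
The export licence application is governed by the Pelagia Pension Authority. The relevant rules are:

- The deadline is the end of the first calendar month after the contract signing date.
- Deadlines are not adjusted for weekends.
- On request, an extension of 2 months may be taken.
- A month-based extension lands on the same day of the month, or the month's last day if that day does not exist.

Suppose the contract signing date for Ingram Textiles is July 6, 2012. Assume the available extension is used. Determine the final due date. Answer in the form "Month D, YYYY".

October 31, 2012

1 month after July 6, 2012 is August 2012; that month ends on August 31, 2012.
No adjustment is made for weekends or holidays, so August 31, 2012 stands.
The 2 months extension carries August 31, 2012 to October 31, 2012.
October 31, 2012 falls on a Wednesday. The rules make no weekend/holiday allowance, so it remains October 31, 2012.
Final deadline: October 31, 2012.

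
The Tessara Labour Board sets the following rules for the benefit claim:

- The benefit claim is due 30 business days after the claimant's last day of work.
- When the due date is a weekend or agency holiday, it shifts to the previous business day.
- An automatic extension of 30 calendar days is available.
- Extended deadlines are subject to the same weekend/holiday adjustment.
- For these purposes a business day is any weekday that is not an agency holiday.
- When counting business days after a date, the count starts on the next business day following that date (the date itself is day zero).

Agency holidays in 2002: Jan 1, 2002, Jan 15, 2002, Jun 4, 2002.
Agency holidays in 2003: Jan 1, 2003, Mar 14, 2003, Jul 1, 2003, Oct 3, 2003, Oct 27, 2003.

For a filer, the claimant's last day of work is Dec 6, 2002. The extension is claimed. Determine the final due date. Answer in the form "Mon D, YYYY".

Feb 19, 2003

30 business days after Dec 6, 2002, excluding weekends and holidays, is Jan 20, 2003.
Jan 20, 2003 falls on a Monday, which is a business day, so no adjustment is needed.
Applying the 30-calendar-day extension: Jan 20, 2003 + 30 days = Feb 19, 2003.
Feb 19, 2003 is a Wednesday and not a listed holiday, so it stands.
So the filing is due Feb 19, 2003.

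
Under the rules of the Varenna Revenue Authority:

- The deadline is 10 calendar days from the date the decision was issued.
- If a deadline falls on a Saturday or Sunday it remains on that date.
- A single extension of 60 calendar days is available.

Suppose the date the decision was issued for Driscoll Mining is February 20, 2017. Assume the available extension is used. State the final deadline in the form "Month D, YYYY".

10 calendar days after February 20, 2017 is March 2, 2017.
No adjustment is made for weekends or holidays, so March 2, 2017 stands.
Add the 60 calendar-day extension to March 2, 2017: May 1, 2017.
No adjustment is made for weekends or holidays, so May 1, 2017 stands.
Final deadline: May 1, 2017.

May 1, 2017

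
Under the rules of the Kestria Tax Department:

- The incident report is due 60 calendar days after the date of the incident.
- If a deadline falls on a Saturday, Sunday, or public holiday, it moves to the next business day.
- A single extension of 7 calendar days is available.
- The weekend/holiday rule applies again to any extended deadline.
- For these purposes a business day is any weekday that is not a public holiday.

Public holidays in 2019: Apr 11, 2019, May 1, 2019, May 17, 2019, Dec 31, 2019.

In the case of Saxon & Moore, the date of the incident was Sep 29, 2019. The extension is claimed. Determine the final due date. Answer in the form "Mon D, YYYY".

Adding 60 calendar days to Sep 29, 2019 gives Nov 28, 2019.
Nov 28, 2019 (Thursday) is already a business day.
The 7-calendar-day extension moves the deadline from Nov 28, 2019 to Dec 5, 2019.
Since Dec 5, 2019 is a Thursday and not a holiday, the date is unchanged.
The final due date is Dec 5, 2019.

Dec 5, 2019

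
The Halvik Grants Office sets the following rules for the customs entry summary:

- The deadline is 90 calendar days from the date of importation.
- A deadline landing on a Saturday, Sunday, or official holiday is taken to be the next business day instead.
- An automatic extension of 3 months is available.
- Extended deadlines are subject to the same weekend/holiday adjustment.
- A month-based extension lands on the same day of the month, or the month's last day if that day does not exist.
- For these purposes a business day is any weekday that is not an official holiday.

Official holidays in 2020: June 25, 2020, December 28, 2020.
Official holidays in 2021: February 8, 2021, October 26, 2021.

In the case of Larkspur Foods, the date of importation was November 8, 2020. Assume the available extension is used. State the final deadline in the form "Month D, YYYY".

90 calendar days after November 8, 2020 is February 6, 2021.
February 6, 2021 is a Saturday, so it moves to the next business day, February 9, 2021 (Tuesday).
Applying the 3 months extension: 3 months after February 9, 2021 is May 9, 2021.
May 9, 2021 falls on a Sunday. Rolling to the next business day gives May 10, 2021, a Monday.
Final deadline: May 10, 2021.

May 10, 2021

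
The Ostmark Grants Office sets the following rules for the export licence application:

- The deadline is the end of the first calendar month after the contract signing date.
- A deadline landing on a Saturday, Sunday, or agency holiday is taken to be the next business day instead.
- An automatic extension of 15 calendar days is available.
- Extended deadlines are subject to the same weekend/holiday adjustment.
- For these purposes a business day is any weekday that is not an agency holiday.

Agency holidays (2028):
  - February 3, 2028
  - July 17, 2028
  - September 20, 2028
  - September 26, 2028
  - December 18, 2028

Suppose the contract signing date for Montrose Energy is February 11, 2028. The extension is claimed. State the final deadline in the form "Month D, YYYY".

1 month after February 11, 2028 falls in March 2028; the last day of that month is March 31, 2028.
March 31, 2028 falls on a Friday, which is a business day, so no adjustment is needed.
Applying the 15-calendar-day extension: March 31, 2028 + 15 days = April 15, 2028.
April 15, 2028 is a Saturday; the next business day is April 17, 2028 (Monday).
The final due date is April 17, 2028.

April 17, 2028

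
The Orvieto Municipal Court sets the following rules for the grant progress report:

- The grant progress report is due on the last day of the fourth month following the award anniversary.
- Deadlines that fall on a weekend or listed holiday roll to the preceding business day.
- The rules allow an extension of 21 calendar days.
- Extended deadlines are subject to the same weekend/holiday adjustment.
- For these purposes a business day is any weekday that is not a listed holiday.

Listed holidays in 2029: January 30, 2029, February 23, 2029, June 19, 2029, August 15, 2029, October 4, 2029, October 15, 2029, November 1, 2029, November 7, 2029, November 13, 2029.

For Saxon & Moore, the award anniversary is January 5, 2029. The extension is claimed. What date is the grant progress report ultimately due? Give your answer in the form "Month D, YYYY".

June 21, 2029

The fourth month after January 5, 2029 is May 2029, whose last day is May 31, 2029.
Since May 31, 2029 is a Thursday and not a holiday, the date is unchanged.
Add the 21 calendar-day extension to May 31, 2029: June 21, 2029.
June 21, 2029 (Thursday) is already a business day.
Final deadline: June 21, 2029.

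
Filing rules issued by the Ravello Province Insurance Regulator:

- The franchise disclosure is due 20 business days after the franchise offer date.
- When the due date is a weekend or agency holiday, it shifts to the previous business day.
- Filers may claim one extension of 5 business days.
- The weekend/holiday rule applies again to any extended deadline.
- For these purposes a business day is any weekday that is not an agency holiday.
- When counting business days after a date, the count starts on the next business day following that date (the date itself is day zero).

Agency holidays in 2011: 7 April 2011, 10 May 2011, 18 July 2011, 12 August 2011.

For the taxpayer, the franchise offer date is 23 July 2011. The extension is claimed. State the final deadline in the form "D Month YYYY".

29 August 2011

Counting 20 business days after 23 July 2011 (skipping weekends and listed holidays) reaches 22 August 2011.
Since 22 August 2011 is a Monday and not a holiday, the date is unchanged.
The 5-business-day extension runs from 22 August 2011 to 29 August 2011.
Since 29 August 2011 is a Monday and not a holiday, the date is unchanged.
Deadline: 29 August 2011.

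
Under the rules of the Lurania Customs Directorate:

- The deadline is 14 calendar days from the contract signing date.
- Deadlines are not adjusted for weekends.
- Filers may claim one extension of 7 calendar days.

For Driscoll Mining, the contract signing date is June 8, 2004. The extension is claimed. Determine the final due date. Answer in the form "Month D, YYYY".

June 29, 2004

From June 8, 2004, 14 calendar days later is June 22, 2004.
No adjustment is made for weekends or holidays, so June 22, 2004 stands.
Add the 7 calendar-day extension to June 22, 2004: June 29, 2004.
No adjustment is made for weekends or holidays, so June 29, 2004 stands.
Deadline: June 29, 2004.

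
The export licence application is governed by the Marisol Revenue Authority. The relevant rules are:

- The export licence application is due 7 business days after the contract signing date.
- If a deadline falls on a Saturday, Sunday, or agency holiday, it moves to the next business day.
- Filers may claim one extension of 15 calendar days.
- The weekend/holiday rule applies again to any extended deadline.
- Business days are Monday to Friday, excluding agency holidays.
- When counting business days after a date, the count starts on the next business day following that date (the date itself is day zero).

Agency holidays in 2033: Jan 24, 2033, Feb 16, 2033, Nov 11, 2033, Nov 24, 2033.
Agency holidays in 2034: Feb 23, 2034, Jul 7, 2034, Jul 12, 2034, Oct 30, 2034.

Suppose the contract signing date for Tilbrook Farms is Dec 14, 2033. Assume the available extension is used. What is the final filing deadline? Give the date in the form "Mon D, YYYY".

Jan 9, 2034

7 business days after Dec 14, 2033, excluding weekends and holidays, is Dec 23, 2033.
Dec 23, 2033 (Friday) is already a business day.
The 15-calendar-day extension moves the deadline from Dec 23, 2033 to Jan 7, 2034.
Because Jan 7, 2034 is a Saturday, the deadline becomes Jan 9, 2034 (Monday).
Deadline: Jan 9, 2034.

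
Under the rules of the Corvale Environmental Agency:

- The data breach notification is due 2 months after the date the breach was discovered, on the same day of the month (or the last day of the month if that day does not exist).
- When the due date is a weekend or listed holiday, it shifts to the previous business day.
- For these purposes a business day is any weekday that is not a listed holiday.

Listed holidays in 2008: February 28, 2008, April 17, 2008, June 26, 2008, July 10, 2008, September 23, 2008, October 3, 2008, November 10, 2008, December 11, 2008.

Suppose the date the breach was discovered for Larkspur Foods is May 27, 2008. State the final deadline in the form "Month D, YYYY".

2 months from May 27, 2008 is July 27, 2008.
July 27, 2008 falls on a Sunday. Rolling to the preceding business day gives July 25, 2008, a Friday.
Deadline: July 25, 2008.

July 25, 2008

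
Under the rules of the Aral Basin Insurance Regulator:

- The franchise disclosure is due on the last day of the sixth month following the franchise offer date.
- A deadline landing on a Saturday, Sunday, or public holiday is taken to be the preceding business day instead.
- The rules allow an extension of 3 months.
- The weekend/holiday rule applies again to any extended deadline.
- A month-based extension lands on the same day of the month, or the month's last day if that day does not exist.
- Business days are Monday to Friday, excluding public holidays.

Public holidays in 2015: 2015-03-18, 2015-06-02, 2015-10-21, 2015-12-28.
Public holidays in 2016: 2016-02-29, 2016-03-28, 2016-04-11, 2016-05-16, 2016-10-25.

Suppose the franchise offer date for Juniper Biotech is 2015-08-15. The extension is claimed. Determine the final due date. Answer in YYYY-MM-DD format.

The sixth month after 2015-08-15 is February 2016, whose last day is 2016-02-29.
2016-02-29 is a listed holiday, so it moves to the preceding business day, 2016-02-26 (Friday).
The 3 months extension carries 2016-02-26 to 2016-05-26.
2016-05-26 is a Thursday and not a listed holiday, so it stands.
So the filing is due 2016-05-26.

2016-05-26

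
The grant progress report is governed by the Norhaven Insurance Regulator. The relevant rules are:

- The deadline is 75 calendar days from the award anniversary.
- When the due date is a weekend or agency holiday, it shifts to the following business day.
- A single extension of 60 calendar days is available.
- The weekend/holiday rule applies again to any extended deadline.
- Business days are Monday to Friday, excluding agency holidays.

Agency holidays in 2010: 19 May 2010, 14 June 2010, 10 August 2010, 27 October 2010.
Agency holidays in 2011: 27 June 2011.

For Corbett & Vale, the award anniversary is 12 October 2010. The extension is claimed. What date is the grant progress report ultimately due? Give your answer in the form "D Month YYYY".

Trigger date 12 October 2010 + 75 calendar days = 26 December 2010.
26 December 2010 is a Sunday; the next business day is 27 December 2010 (Monday).
Add the 60 calendar-day extension to 27 December 2010: 25 February 2011.
25 February 2011 is a Friday and not a listed holiday, so it stands.
The final due date is 25 February 2011.

25 February 2011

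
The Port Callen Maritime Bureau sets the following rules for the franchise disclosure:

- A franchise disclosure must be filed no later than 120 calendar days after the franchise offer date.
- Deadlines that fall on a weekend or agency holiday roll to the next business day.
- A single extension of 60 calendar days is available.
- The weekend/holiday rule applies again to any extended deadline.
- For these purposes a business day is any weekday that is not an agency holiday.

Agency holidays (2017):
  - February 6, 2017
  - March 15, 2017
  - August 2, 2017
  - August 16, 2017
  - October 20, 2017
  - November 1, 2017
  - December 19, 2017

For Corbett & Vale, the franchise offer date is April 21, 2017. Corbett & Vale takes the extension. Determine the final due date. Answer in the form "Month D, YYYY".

Adding 120 calendar days to April 21, 2017 gives August 19, 2017.
August 19, 2017 is a Saturday; the next business day is August 21, 2017 (Monday).
The 60-calendar-day extension moves the deadline from August 21, 2017 to October 20, 2017.
October 20, 2017 is a listed holiday; the next business day is October 23, 2017 (Monday).
Deadline: October 23, 2017.

October 23, 2017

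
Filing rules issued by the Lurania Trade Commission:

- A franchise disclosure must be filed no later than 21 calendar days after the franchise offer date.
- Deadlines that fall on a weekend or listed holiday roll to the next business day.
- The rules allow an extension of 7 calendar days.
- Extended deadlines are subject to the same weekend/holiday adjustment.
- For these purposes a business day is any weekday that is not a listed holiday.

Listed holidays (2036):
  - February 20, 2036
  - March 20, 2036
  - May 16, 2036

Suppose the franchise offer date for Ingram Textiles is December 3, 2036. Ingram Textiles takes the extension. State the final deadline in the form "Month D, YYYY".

December 31, 2036

Trigger date December 3, 2036 + 21 calendar days = December 24, 2036.
December 24, 2036 is a Wednesday and not a listed holiday, so it stands.
Applying the 7-calendar-day extension: December 24, 2036 + 7 days = December 31, 2036.
December 31, 2036 falls on a Wednesday, which is a business day, so no adjustment is needed.
Final deadline: December 31, 2036.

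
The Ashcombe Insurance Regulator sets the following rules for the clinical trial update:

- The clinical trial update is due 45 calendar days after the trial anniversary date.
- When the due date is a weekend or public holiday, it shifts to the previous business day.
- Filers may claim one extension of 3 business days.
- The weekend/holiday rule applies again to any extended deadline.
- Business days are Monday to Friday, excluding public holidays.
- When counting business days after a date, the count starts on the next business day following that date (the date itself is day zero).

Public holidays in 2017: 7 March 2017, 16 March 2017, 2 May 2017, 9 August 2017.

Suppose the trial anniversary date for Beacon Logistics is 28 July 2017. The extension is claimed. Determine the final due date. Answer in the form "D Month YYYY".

From 28 July 2017, 45 calendar days later is 11 September 2017.
11 September 2017 falls on a Monday, which is a business day, so no adjustment is needed.
The 3-business-day extension runs from 11 September 2017 to 14 September 2017.
14 September 2017 (Thursday) is already a business day.
So the filing is due 14 September 2017.

14 September 2017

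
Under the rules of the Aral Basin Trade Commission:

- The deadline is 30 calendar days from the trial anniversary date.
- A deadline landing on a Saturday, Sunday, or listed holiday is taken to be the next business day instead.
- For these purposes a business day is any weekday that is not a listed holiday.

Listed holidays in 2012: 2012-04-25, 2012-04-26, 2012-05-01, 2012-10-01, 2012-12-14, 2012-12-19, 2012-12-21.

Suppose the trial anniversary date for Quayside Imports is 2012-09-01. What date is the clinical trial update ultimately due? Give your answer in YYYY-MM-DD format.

Adding 30 calendar days to 2012-09-01 gives 2012-10-01.
2012-10-01 falls on a listed holiday. Rolling to the next business day gives 2012-10-02, a Tuesday.
Final deadline: 2012-10-02.

2012-10-02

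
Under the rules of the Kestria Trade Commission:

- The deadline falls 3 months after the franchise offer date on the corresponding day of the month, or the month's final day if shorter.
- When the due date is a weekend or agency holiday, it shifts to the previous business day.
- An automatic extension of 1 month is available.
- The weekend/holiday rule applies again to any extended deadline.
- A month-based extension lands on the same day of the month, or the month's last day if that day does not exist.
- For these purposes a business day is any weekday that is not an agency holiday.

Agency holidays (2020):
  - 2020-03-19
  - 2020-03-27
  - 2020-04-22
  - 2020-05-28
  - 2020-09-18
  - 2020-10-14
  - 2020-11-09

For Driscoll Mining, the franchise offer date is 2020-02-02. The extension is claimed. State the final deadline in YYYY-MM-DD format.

Moving 3 months forward from 2020-02-02 on the corresponding day gives 2020-05-02.
2020-05-02 is a Saturday, so it moves to the preceding business day, 2020-05-01 (Friday).
Applying the 1 month extension: 1 month after 2020-05-01 is 2020-06-01.
2020-06-01 is a Monday and not a listed holiday, so it stands.
So the filing is due 2020-06-01.

2020-06-01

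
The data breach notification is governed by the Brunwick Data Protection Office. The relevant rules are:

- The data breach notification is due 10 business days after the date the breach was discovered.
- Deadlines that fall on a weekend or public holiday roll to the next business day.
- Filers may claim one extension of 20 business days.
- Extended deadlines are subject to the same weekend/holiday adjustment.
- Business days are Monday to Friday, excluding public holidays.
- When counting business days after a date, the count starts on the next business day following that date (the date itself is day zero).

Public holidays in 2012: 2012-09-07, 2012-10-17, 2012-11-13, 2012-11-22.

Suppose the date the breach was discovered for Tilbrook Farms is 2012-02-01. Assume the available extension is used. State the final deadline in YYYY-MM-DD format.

2012-03-14

Counting 10 business days after 2012-02-01 (skipping weekends and listed holidays) reaches 2012-02-15.
2012-02-15 falls on a Wednesday, which is a business day, so no adjustment is needed.
The 20-business-day extension runs from 2012-02-15 to 2012-03-14.
2012-03-14 is a Wednesday and not a listed holiday, so it stands.
So the filing is due 2012-03-14.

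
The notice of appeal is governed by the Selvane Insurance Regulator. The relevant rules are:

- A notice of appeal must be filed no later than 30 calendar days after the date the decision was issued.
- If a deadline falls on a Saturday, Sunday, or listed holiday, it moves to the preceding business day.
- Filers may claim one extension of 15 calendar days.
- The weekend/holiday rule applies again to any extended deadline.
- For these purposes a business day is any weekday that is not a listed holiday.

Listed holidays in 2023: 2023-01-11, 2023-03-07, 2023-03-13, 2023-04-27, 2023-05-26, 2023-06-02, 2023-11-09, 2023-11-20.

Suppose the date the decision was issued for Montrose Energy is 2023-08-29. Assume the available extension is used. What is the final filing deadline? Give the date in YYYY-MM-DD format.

From 2023-08-29, 30 calendar days later is 2023-09-28.
2023-09-28 is a Thursday and not a listed holiday, so it stands.
With the 15-day extension, 2023-09-28 becomes 2023-10-13.
Since 2023-10-13 is a Friday and not a holiday, the date is unchanged.
Final deadline: 2023-10-13.

2023-10-13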